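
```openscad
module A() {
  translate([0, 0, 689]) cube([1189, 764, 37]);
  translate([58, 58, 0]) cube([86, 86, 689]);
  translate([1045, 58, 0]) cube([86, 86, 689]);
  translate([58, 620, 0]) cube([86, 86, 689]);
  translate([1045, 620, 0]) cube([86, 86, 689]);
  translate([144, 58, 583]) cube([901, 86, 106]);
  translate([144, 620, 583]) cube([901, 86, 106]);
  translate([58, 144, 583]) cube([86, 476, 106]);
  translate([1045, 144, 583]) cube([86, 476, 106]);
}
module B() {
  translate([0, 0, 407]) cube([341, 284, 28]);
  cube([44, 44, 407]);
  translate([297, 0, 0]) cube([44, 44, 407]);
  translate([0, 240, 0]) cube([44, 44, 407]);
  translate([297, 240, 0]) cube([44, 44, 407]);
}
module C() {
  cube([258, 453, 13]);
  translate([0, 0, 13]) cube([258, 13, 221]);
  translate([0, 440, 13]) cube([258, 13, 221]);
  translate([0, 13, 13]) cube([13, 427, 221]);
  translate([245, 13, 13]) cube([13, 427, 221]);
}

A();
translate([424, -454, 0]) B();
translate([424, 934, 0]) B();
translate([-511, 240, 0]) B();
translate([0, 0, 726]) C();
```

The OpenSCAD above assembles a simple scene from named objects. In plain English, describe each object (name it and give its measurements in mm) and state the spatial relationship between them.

A is a table with a 1189×764 mm rectangular top, 37 mm thick, top surface at z = 726 mm, supported by four 86×86 mm square legs, each inset 58 mm from the nearest pair of top edges, running from the floor. Four apron rails, 86 mm thick and 106 mm tall, run between adjacent legs with their top edges flush with the underside of the top and their outer faces flush with the legs' outer faces.

B is a simple wooden stool: a rectangular seat 341 mm (x) by 284 mm (y), 28 mm thick, top face at z = 435 mm, on four square legs, each 44×44 mm in cross-section. The legs rest on z = 0, each flush with a corner of the seat.

C is an open storage box with external size 258×453×234 mm and wall thickness 13 mm (the base is also 13 mm thick). The base covers the whole footprint; the four walls stand on the base, with the y-facing walls full-width and the x-facing walls fitting between their inner faces.

Three stools sit around the table at the −y, +y, −x sides. The open box is on top of the table.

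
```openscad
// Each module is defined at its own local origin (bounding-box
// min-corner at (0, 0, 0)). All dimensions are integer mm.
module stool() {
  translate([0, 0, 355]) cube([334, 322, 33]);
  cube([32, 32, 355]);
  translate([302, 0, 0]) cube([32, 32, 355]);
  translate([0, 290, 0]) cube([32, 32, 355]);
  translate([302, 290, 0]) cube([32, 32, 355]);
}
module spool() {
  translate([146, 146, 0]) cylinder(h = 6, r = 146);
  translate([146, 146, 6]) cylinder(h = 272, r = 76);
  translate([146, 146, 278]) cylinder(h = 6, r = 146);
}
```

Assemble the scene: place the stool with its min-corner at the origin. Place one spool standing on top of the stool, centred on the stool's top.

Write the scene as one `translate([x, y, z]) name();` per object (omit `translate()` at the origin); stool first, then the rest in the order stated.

stool();
translate([21, 15, 388]) spool();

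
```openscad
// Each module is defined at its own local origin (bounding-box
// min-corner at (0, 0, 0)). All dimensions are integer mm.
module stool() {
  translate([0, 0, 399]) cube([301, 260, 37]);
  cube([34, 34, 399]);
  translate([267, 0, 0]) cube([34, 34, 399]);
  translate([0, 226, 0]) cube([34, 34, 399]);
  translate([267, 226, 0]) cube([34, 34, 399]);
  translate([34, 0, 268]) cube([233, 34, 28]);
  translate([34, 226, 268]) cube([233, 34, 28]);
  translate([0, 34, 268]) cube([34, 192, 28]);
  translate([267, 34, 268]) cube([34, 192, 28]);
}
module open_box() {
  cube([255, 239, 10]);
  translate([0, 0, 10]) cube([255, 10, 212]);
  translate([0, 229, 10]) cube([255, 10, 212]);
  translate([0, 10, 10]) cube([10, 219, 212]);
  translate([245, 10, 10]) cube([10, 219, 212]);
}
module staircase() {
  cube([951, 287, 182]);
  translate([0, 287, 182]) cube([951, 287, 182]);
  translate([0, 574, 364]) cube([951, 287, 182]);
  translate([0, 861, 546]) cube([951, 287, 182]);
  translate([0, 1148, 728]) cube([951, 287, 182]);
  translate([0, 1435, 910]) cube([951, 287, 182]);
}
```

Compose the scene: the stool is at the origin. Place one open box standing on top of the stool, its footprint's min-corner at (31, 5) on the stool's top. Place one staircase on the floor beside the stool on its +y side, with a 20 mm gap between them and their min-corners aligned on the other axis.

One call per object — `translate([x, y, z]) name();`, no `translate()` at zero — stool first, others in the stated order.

stool();
translate([31, 5, 436]) open_box();
translate([0, 280, 0]) staircase();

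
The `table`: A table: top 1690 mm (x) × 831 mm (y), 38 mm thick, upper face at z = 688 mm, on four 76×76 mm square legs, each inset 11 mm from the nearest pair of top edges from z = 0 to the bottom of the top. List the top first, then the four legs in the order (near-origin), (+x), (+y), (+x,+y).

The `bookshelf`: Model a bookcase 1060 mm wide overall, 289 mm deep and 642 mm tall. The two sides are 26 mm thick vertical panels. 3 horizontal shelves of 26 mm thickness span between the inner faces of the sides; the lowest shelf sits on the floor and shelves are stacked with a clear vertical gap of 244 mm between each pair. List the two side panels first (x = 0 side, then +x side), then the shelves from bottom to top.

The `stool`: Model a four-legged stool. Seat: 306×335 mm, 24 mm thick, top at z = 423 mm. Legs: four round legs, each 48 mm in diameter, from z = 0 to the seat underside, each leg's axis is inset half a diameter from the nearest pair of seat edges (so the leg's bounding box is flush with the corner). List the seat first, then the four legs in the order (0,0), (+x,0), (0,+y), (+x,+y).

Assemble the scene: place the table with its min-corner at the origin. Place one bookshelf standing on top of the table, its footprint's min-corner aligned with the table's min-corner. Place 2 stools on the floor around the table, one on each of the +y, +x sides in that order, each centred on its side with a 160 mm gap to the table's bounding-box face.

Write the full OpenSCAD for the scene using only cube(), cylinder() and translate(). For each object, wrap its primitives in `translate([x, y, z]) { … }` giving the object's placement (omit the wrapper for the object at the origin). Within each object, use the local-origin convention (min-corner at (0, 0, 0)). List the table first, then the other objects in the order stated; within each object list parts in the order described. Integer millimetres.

translate([0, 0, 650]) cube([1690, 831, 38]);
translate([11, 11, 0]) cube([76, 76, 650]);
translate([1603, 11, 0]) cube([76, 76, 650]);
translate([11, 744, 0]) cube([76, 76, 650]);
translate([1603, 744, 0]) cube([76, 76, 650]);
translate([0, 0, 688]) {
  cube([26, 289, 642]);
  translate([1034, 0, 0]) cube([26, 289, 642]);
  translate([26, 0, 0]) cube([1008, 289, 26]);
  translate([26, 0, 270]) cube([1008, 289, 26]);
  translate([26, 0, 540]) cube([1008, 289, 26]);
}
translate([692, 991, 0]) {
  translate([0, 0, 399]) cube([306, 335, 24]);
  translate([24, 24, 0]) cylinder(h = 399, r = 24);
  translate([282, 24, 0]) cylinder(h = 399, r = 24);
  translate([24, 311, 0]) cylinder(h = 399, r = 24);
  translate([282, 311, 0]) cylinder(h = 399, r = 24);
}
translate([1850, 248, 0]) {
  translate([0, 0, 399]) cube([306, 335, 24]);
  translate([24, 24, 0]) cylinder(h = 399, r = 24);
  translate([282, 24, 0]) cylinder(h = 399, r = 24);
  translate([24, 311, 0]) cylinder(h = 399, r = 24);
  translate([282, 311, 0]) cylinder(h = 399, r = 24);
}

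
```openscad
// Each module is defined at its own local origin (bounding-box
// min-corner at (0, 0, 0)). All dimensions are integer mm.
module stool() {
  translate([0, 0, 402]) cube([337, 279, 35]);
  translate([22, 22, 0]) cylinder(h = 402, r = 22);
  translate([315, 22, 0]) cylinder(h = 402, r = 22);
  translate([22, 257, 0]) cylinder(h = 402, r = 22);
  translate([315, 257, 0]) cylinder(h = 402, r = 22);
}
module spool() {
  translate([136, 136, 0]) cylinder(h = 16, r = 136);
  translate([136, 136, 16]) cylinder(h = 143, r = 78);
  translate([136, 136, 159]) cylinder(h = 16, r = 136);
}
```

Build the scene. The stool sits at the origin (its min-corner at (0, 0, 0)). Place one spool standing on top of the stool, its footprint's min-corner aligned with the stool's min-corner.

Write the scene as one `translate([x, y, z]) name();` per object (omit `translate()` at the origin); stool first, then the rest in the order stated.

stool();
translate([0, 0, 437]) spool();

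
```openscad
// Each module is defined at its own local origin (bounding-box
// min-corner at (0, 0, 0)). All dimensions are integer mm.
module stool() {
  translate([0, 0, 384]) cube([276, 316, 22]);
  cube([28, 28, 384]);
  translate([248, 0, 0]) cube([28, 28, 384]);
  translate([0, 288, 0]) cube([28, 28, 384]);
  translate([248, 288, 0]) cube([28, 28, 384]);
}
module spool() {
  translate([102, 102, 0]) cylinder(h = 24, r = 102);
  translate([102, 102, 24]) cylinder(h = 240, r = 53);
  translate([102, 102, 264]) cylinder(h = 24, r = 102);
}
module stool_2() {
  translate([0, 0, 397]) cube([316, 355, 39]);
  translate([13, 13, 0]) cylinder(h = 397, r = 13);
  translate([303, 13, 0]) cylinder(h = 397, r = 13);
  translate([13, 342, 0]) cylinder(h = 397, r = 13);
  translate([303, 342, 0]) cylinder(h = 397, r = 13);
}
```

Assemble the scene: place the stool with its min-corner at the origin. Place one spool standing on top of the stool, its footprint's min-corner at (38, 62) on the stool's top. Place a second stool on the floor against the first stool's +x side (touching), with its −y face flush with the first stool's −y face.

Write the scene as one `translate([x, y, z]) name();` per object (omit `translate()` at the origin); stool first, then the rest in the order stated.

stool();
translate([38, 62, 406]) spool();
translate([276, 0, 0]) stool_2();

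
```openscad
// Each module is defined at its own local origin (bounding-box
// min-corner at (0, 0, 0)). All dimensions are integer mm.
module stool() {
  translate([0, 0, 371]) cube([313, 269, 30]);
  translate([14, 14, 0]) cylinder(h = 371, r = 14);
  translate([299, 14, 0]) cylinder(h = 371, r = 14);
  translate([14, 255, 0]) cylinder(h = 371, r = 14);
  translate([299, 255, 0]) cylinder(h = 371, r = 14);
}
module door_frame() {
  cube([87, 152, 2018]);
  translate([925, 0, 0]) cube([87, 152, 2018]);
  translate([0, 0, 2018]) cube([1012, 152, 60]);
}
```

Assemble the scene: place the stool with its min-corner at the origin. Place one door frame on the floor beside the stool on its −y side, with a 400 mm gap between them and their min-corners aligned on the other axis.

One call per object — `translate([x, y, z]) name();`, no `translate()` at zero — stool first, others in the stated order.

stool();
translate([0, -552, 0]) door_frame();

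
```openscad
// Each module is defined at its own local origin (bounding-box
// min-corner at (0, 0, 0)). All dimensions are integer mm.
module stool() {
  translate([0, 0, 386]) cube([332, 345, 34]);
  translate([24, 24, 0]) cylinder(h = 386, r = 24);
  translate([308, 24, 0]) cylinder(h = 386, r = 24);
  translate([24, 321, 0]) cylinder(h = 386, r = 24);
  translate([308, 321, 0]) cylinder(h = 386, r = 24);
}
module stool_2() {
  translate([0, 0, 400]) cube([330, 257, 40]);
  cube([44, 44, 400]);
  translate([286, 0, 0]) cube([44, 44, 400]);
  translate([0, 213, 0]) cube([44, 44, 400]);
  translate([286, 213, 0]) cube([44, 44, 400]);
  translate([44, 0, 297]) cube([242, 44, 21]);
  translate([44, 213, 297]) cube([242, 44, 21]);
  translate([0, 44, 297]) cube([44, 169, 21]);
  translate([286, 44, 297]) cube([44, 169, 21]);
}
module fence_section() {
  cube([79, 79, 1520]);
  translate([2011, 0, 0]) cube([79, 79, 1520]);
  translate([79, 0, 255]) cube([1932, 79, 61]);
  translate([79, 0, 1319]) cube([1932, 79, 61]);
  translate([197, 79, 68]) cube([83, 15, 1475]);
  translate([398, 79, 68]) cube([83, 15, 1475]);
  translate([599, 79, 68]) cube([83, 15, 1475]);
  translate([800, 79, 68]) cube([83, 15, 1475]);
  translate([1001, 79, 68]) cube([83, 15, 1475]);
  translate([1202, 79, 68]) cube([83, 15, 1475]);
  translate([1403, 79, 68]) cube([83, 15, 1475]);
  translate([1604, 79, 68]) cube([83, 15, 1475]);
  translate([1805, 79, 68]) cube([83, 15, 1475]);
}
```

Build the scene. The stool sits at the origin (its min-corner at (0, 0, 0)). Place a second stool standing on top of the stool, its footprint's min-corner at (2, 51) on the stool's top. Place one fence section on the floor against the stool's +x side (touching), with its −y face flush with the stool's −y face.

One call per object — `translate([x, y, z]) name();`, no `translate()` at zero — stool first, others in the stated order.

stool();
translate([2, 51, 420]) stool_2();
translate([332, 0, 0]) fence_section();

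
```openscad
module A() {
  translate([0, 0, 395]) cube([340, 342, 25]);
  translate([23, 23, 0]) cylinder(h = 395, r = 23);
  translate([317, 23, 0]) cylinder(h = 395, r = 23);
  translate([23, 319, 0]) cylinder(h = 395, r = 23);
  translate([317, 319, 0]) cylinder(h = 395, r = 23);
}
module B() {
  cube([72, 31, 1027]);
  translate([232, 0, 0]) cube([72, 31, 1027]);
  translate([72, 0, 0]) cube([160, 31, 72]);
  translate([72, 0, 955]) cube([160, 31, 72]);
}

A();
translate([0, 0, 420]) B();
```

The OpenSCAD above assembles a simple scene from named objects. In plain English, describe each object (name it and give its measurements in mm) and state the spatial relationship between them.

A is a four-legged stool. The seat is a 340×342×25 mm slab whose top surface is at z = 420 mm; four round legs, each 46 mm in diameter, run from the floor (z = 0) to the underside of the seat, each leg's axis is inset half a diameter from the nearest pair of seat edges (so the leg's bounding box is flush with the corner).

B is a picture frame with a 160×883 mm rectangular opening (x by z) and a uniform 72 mm border on every side. Frame depth is 31 mm along y. It is built from two vertical stiles running the full outside height and two horizontal rails spanning the gap between the stiles.

The picture frame is on top of the stool.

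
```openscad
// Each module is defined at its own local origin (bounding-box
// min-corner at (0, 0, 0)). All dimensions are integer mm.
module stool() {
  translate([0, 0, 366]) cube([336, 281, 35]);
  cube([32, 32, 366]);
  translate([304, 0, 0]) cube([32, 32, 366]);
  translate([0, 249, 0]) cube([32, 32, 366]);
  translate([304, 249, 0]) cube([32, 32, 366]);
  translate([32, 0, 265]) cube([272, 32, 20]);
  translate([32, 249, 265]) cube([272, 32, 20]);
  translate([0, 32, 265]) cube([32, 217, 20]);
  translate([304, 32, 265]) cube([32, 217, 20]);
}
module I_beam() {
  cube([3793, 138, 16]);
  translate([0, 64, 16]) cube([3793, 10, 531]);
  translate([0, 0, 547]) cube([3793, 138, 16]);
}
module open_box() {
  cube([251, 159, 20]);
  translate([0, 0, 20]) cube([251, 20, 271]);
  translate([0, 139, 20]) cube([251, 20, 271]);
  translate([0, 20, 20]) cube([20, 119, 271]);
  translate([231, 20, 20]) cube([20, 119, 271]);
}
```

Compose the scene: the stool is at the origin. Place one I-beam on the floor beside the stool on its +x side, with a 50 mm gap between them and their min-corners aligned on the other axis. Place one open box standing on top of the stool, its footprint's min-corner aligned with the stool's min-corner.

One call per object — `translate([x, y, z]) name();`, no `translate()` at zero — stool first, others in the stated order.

stool();
translate([386, 0, 0]) I_beam();
translate([0, 0, 401]) open_box();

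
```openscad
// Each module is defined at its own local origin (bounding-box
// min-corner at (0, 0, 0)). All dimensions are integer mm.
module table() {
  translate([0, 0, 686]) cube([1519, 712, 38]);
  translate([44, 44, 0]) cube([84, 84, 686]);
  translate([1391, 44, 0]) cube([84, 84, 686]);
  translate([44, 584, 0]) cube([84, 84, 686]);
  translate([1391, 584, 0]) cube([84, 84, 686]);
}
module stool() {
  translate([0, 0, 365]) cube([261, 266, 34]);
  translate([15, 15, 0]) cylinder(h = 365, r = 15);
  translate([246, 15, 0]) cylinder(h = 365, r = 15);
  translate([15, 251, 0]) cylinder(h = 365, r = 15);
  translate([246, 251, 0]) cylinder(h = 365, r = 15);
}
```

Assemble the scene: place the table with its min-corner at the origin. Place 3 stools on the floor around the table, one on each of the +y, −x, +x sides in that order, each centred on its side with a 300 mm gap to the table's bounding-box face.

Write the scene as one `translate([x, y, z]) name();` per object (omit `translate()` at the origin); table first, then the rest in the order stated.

table();
translate([629, 1012, 0]) stool();
translate([-561, 223, 0]) stool();
translate([1819, 223, 0]) stool();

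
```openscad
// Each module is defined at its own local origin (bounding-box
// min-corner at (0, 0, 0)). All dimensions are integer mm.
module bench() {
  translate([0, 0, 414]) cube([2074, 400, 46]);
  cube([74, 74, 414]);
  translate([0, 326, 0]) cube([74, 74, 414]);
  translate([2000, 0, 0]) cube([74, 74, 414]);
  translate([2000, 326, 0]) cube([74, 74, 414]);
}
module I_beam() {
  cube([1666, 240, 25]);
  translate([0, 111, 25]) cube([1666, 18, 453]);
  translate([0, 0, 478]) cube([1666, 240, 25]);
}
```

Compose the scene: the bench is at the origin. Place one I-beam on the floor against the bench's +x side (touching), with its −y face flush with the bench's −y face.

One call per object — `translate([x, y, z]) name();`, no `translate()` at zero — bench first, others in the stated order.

bench();
translate([2074, 0, 0]) I_beam();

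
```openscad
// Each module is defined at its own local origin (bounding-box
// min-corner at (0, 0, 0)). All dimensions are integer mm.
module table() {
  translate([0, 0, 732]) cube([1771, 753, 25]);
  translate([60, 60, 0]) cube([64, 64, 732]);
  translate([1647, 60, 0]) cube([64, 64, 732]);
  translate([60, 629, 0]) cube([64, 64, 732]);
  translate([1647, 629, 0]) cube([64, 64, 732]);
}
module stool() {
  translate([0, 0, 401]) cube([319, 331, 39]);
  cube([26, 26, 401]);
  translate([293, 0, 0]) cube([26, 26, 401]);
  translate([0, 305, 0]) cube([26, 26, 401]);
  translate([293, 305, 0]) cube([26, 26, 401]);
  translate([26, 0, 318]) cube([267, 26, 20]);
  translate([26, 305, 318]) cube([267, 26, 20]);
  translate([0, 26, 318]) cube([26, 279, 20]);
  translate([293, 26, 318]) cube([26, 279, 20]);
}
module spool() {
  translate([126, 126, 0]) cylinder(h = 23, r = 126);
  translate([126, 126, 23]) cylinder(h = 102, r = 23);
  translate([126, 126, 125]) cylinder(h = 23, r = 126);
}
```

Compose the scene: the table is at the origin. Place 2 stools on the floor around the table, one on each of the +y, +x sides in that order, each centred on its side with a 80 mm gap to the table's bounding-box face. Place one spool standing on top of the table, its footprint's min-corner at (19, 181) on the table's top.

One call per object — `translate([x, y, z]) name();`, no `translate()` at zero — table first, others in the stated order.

table();
translate([726, 833, 0]) stool();
translate([1851, 211, 0]) stool();
translate([19, 181, 757]) spool();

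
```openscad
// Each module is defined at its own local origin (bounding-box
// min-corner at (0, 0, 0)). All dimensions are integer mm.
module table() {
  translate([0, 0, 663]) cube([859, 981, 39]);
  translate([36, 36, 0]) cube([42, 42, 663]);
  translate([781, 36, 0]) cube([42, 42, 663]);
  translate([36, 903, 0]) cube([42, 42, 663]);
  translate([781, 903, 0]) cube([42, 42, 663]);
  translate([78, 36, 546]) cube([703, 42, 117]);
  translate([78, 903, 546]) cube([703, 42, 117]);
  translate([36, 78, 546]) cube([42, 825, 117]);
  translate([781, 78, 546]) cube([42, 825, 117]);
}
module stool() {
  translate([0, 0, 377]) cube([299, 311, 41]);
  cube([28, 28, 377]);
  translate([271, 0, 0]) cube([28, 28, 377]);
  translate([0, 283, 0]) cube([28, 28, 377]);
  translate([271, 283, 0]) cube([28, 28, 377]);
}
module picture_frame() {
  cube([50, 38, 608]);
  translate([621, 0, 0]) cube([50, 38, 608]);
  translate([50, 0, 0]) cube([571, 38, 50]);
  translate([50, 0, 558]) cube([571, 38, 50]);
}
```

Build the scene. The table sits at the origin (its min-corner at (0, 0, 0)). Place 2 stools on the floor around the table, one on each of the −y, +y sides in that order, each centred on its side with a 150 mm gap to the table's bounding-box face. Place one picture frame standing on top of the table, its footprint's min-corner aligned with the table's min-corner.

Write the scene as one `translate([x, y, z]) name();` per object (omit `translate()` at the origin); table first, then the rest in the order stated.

table();
translate([280, -461, 0]) stool();
translate([280, 1131, 0]) stool();
translate([0, 0, 702]) picture_frame();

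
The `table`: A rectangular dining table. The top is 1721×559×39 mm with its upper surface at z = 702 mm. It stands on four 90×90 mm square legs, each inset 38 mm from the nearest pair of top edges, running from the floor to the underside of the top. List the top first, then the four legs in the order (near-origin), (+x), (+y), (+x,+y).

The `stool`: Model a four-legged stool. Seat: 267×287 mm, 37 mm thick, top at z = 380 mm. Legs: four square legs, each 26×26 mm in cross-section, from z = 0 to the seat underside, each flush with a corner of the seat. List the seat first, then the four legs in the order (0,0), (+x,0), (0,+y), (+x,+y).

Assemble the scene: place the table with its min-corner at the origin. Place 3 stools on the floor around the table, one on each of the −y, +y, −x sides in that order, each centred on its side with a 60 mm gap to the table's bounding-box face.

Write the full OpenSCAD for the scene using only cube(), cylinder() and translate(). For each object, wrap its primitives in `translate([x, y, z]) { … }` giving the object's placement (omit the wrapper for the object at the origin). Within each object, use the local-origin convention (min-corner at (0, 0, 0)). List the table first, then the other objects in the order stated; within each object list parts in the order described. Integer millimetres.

translate([0, 0, 663]) cube([1721, 559, 39]);
translate([38, 38, 0]) cube([90, 90, 663]);
translate([1593, 38, 0]) cube([90, 90, 663]);
translate([38, 431, 0]) cube([90, 90, 663]);
translate([1593, 431, 0]) cube([90, 90, 663]);
translate([727, -347, 0]) {
  translate([0, 0, 343]) cube([267, 287, 37]);
  cube([26, 26, 343]);
  translate([241, 0, 0]) cube([26, 26, 343]);
  translate([0, 261, 0]) cube([26, 26, 343]);
  translate([241, 261, 0]) cube([26, 26, 343]);
}
translate([727, 619, 0]) {
  translate([0, 0, 343]) cube([267, 287, 37]);
  cube([26, 26, 343]);
  translate([241, 0, 0]) cube([26, 26, 343]);
  translate([0, 261, 0]) cube([26, 26, 343]);
  translate([241, 261, 0]) cube([26, 26, 343]);
}
translate([-327, 136, 0]) {
  translate([0, 0, 343]) cube([267, 287, 37]);
  cube([26, 26, 343]);
  translate([241, 0, 0]) cube([26, 26, 343]);
  translate([0, 261, 0]) cube([26, 26, 343]);
  translate([241, 261, 0]) cube([26, 26, 343]);
}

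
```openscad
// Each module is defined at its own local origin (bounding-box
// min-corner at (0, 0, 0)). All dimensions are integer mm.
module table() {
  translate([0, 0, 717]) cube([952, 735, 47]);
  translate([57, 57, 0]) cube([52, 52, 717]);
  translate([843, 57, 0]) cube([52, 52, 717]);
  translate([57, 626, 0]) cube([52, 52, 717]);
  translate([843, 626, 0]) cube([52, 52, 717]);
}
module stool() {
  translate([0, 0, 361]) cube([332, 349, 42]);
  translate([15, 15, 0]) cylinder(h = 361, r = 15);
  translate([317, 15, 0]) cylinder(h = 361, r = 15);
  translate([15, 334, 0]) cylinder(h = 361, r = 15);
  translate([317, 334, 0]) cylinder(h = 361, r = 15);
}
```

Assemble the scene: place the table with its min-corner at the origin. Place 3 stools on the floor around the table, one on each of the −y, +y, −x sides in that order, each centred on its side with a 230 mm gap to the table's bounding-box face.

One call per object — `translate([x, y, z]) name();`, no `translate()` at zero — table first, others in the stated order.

table();
translate([310, -579, 0]) stool();
translate([310, 965, 0]) stool();
translate([-562, 193, 0]) stool();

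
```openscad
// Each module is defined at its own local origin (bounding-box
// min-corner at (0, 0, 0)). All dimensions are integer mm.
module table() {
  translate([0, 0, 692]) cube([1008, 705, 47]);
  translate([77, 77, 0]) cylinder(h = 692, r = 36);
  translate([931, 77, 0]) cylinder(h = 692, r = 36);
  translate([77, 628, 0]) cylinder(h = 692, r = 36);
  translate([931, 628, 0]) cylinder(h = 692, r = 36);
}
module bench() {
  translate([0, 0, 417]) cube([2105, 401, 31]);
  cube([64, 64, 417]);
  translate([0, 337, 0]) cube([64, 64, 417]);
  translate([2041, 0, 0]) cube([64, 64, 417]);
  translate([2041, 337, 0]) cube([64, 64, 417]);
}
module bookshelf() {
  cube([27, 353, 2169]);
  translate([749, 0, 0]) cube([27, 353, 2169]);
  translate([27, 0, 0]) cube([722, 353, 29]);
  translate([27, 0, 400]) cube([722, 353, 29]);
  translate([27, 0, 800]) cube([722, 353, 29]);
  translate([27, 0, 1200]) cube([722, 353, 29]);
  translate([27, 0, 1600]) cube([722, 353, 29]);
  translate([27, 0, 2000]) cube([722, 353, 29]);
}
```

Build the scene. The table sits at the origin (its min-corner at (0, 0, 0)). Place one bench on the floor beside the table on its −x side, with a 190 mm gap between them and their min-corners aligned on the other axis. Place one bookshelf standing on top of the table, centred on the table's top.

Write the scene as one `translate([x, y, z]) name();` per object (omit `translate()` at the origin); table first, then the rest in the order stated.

table();
translate([-2295, 0, 0]) bench();
translate([116, 176, 739]) bookshelf();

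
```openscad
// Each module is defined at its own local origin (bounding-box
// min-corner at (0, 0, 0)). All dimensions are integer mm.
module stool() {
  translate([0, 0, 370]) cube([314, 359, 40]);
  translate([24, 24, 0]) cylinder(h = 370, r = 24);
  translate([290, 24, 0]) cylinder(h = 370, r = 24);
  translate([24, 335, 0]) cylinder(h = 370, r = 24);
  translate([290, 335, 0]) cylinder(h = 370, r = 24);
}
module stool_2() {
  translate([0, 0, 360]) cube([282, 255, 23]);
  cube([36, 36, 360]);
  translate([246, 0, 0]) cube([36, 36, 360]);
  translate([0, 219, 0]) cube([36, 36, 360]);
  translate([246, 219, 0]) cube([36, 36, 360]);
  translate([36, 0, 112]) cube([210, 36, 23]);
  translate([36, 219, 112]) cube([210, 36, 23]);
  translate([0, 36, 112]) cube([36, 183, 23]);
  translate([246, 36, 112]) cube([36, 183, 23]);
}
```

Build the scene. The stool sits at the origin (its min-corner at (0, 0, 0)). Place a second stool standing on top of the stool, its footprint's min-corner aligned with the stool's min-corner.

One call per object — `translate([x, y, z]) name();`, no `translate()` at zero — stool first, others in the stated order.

stool();
translate([0, 0, 410]) stool_2();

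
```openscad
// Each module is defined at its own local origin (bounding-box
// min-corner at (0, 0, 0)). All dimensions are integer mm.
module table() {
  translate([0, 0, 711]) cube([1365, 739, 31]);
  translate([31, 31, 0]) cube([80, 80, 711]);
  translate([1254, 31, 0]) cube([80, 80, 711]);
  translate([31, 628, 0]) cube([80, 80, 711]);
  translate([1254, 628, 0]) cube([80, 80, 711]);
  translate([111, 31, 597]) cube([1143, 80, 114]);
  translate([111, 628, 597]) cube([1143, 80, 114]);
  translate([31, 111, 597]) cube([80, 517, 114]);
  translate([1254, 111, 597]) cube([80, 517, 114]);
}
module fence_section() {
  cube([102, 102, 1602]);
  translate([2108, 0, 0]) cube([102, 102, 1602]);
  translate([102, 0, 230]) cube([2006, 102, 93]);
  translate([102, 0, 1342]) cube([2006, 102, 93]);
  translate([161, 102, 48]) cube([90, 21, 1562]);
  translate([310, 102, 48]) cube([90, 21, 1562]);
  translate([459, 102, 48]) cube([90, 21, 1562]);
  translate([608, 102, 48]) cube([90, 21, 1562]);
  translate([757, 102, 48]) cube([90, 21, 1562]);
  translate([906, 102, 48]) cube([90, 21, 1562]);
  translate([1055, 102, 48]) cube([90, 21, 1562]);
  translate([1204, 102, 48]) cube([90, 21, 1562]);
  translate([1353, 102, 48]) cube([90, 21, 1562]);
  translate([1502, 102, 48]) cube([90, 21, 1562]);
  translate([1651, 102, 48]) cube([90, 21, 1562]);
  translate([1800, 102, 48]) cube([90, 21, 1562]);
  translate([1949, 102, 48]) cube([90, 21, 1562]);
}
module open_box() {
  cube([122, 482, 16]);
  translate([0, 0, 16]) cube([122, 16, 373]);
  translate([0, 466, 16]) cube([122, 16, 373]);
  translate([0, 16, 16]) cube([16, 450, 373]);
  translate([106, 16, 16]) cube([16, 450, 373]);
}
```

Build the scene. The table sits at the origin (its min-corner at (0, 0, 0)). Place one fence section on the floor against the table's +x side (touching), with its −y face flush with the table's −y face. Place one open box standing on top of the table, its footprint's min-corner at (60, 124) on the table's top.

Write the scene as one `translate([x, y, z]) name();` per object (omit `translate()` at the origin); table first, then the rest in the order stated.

table();
translate([1365, 0, 0]) fence_section();
translate([60, 124, 742]) open_box();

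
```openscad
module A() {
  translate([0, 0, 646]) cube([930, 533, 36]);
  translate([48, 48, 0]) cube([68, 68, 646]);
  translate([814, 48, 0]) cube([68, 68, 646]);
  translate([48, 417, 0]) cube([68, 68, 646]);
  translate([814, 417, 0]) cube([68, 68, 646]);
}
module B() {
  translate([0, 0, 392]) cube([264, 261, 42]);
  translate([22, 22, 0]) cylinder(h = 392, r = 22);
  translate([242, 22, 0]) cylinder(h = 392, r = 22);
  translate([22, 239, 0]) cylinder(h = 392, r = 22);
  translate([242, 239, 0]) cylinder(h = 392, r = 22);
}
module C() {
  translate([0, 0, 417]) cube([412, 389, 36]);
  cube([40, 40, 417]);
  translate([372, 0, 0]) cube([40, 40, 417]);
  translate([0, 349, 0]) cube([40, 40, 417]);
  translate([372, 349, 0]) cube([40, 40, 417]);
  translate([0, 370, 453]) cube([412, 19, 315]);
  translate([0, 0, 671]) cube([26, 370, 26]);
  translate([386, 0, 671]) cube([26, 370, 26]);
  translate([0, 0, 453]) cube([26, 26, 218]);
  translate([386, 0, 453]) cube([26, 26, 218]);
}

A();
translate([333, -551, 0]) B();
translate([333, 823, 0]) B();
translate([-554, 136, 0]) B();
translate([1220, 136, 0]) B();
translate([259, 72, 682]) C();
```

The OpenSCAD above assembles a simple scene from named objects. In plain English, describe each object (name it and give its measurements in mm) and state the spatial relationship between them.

A is a table with a 930×533 mm rectangular top, 36 mm thick, top surface at z = 682 mm, supported by four 68×68 mm square legs, each inset 48 mm from the nearest pair of top edges, running from the floor.

B is a four-legged stool. The seat is a 264×261×42 mm slab whose top surface is at z = 434 mm; four round legs, each 44 mm in diameter, run from the floor (z = 0) to the underside of the seat, each leg's axis is inset half a diameter from the nearest pair of seat edges (so the leg's bounding box is flush with the corner).

C is a chair: 412×389 mm seat, 36 mm thick, top at z = 453 mm, on four 40 mm square corner legs flush with the seat edges. A 19 mm thick backrest slab spans the full seat width, extending 315 mm above the seat top, its back face flush with the seat's +y edge. Two armrests of 26×26 mm section run along each side from the seat's front edge to the front of the backrest, top faces 244 mm above the seat top and outer faces flush with the seat's x-edges; a 26×26 mm post under the front of each armrest stands on the seat at the front corner.

Four stools sit around the table at the −y, +y, −x, +x sides. The chair is on top of the table, centred.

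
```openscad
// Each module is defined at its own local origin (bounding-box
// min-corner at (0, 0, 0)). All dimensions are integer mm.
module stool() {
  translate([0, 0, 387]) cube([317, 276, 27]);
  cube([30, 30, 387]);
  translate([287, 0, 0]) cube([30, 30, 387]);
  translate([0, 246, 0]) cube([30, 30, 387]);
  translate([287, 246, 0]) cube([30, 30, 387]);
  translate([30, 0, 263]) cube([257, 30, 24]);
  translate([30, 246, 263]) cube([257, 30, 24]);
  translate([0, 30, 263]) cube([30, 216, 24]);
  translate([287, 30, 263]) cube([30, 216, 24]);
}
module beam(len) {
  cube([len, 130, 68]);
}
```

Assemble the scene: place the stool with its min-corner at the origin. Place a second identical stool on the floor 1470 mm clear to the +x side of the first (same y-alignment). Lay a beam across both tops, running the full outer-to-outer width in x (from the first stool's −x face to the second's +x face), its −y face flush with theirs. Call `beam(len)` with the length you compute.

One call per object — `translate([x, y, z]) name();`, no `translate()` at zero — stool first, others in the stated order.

stool();
translate([1787, 0, 0]) stool();
translate([0, 0, 414]) beam(2104);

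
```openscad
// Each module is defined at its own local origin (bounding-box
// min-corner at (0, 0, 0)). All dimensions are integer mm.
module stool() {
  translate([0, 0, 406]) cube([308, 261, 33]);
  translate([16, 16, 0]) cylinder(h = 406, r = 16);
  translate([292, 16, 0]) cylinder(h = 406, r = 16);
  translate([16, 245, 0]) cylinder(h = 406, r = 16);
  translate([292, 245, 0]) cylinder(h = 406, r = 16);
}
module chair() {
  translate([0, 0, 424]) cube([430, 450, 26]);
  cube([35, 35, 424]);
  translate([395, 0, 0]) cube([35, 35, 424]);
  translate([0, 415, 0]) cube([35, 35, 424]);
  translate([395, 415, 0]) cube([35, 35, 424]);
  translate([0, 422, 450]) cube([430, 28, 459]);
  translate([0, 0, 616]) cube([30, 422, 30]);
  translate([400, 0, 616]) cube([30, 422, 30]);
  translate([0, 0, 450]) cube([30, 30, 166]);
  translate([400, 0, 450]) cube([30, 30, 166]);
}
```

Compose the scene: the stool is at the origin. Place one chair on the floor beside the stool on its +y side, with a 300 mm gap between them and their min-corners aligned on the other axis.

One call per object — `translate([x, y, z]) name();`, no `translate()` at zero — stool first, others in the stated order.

stool();
translate([0, 561, 0]) chair();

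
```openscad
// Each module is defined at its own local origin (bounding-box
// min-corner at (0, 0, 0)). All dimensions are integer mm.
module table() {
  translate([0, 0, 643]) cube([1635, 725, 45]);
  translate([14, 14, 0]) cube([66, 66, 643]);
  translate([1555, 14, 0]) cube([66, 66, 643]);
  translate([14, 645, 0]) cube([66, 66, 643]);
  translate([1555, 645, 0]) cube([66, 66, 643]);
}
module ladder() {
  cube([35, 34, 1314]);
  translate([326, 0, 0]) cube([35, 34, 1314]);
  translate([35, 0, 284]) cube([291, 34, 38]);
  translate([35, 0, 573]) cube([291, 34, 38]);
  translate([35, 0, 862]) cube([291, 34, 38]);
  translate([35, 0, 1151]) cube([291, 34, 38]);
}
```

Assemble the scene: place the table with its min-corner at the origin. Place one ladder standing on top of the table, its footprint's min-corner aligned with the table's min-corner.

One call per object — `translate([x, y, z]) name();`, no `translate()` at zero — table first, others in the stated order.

table();
translate([0, 0, 688]) ladder();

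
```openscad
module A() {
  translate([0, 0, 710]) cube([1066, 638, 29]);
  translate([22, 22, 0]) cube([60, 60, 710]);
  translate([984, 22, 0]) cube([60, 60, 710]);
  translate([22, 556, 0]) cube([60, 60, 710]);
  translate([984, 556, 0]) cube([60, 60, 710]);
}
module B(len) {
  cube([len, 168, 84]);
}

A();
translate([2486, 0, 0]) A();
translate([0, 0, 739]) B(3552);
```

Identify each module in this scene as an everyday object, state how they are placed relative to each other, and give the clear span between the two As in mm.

A is a table. B is a beam. A beam spans the tops of two tables. The clear span between the two tables is 1420 mm.

Second table starts at x = 2486; first ends at x = 1066; clear span = 2486 − 1066 = 1420 mm.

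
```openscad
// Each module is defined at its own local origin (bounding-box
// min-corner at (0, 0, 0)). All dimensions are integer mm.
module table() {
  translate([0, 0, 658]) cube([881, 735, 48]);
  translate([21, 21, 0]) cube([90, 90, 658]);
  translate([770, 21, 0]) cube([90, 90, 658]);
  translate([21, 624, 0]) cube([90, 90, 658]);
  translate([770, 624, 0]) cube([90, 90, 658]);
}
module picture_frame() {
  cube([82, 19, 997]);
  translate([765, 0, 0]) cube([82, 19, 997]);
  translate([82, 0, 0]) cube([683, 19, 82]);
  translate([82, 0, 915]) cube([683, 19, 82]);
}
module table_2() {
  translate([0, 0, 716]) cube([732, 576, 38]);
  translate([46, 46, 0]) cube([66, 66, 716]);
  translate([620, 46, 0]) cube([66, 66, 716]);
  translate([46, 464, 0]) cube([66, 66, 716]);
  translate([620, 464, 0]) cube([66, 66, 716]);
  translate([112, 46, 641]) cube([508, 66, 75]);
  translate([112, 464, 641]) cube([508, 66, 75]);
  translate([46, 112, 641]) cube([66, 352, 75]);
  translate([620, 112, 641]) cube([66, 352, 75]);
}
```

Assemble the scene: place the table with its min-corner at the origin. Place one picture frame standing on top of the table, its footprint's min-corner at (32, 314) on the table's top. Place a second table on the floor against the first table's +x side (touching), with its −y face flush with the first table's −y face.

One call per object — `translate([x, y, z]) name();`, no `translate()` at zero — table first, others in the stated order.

table();
translate([32, 314, 706]) picture_frame();
translate([881, 0, 0]) table_2();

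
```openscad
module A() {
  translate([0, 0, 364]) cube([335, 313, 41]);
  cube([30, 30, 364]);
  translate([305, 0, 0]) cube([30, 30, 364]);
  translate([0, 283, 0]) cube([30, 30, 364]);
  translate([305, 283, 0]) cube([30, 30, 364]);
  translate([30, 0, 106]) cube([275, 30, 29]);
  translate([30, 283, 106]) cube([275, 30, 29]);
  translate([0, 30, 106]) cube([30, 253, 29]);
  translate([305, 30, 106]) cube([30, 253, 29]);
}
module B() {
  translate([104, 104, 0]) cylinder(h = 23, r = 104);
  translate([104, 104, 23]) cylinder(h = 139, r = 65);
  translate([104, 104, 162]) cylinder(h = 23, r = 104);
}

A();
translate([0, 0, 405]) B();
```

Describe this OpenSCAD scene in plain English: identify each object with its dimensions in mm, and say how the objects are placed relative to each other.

A is a four-legged stool. The seat is 335×313 mm, 41 mm thick, top at z = 405 mm. It stands on four square legs, each 30×30 mm in cross-section, from z = 0 to the seat underside, each flush with a corner of the seat. Four stretchers, 30 mm wide and 29 mm tall, connect adjacent legs with their undersides at z = 106 mm, each running between the inner faces of the legs it joins and aligned with the legs' outer faces on the other axis.

B is a spool: two coaxial disc flanges of radius 104 mm and thickness 23 mm, joined by a core cylinder of radius 65 mm and height 139 mm. The lower flange rests on z = 0 and the three cylinders share a vertical axis.

The spool is on top of the stool.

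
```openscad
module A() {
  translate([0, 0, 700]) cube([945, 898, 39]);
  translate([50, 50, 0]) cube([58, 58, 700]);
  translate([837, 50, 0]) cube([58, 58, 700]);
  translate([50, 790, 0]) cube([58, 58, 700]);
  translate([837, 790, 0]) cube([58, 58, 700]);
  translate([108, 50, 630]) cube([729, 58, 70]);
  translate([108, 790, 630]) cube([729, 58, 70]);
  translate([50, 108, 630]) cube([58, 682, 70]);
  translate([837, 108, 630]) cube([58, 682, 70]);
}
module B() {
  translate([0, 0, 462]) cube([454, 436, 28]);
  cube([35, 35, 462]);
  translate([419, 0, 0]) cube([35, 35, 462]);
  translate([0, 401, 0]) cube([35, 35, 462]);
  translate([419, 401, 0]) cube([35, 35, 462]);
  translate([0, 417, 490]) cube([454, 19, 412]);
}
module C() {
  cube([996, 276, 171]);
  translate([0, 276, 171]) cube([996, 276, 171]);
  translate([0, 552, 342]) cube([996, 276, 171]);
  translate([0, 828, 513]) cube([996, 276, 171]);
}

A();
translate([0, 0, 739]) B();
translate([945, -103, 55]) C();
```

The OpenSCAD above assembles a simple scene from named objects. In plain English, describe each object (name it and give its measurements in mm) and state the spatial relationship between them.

A is a table: top 945 mm (x) × 898 mm (y), 39 mm thick, upper face at z = 739 mm, on four 58×58 mm square legs, each inset 50 mm from the nearest pair of top edges, running from z = 0 to the bottom of the top. Four apron rails, 58 mm thick and 70 mm tall, run between adjacent legs with their top edges flush with the underside of the top and their outer faces flush with the legs' outer faces.

B is a chair. The seat is a 454×436×28 mm slab with its top at z = 490 mm, on four 35×35 mm corner legs (flush with the seat edges, standing on z = 0). A flat backrest 19 mm thick, 412 mm tall, spans the full seat width and rises from the seat top along its +y edge, rear face flush with the rear of the seat.

C is a run of 4 identical solid stair steps. Each tread is 996×276 mm and each step block is 171 mm high. Step 1 rests on the floor; step k is offset from step 1 by (k−1)×276 mm in y and (k−1)×171 mm in z.

The chair is on top of the table. The staircase is beside the table with their tops flush at z = 739.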